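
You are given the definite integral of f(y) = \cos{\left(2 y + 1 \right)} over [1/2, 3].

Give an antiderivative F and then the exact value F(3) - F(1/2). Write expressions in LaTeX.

Antiderivative: F(y) = \frac{\sin{\left(2 y + 1 \right)}}{2}; value = - \frac{\sin{\left(2 \right)}}{2} + \frac{\sin{\left(7 \right)}}{2}

Since d/dy undoes antidifferentiation here, F'(y) = f(y) is required of F(y).
F(y) = \frac{\sin{\left(2 y + 1 \right)}}{2} is an antiderivative of f.
Check: d/dy[\frac{\sin{\left(2 y + 1 \right)}}{2}] = \cos{\left(2 y + 1 \right)} = f(y).
F(3) = \frac{\sin{\left(7 \right)}}{2}; F(1/2) = \frac{\sin{\left(2 \right)}}{2}.
Integral = F(3) - F(1/2) = - \frac{\sin{\left(2 \right)}}{2} + \frac{\sin{\left(7 \right)}}{2}.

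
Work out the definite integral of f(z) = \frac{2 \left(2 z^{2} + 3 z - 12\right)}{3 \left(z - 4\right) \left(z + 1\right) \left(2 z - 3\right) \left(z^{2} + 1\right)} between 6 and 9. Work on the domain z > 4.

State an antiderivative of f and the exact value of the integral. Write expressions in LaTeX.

The denominator factors as 3 \left(z - 4\right) \left(z + 1\right) \left(2 z - 3\right) \left(z^{2} + 1\right); partial fractions split f into directly integrable pieces: \frac{49 z - 297}{663 \left(z^{2} + 1\right)} + \frac{32}{325 \left(2 z - 3\right)} - \frac{13}{75 \left(z + 1\right)} + \frac{64}{1275 \left(z - 4\right)}.
F(z) = \frac{64 \log{\left(z - 4 \right)}}{1275} + \frac{16 \log{\left(z - \frac{3}{2} \right)}}{325} - \frac{13 \log{\left(z + 1 \right)}}{75} + \frac{49 \log{\left(z^{2} + 1 \right)}}{1326} - \frac{99 \operatorname{atan}{\left(z \right)}}{221} is an antiderivative of f.
Check: d/dz[\frac{64 \log{\left(z - 4 \right)}}{1275} + \frac{16 \log{\left(z - \frac{3}{2} \right)}}{325} - \frac{13 \log{\left(z + 1 \right)}}{75} + \frac{49 \log{\left(z^{2} + 1 \right)}}{1326} - \frac{99 \operatorname{atan}{\left(z \right)}}{221}] = \frac{4 z^{2} + 6 z - 24}{6 z^{5} - 27 z^{4} + 9 z^{3} + 9 z^{2} + 3 z + 36}, which equals f(z).
F(9) = - \frac{99 \operatorname{atan}{\left(9 \right)}}{221} - \frac{13 \log{\left(10 \right)}}{75} + \frac{64 \log{\left(5 \right)}}{1275} + \frac{16 \log{\left(\frac{15}{2} \right)}}{325} + \frac{49 \log{\left(82 \right)}}{1326}; F(6) = - \frac{99 \operatorname{atan}{\left(6 \right)}}{221} - \frac{13 \log{\left(7 \right)}}{75} + \frac{64 \log{\left(2 \right)}}{1275} + \frac{16 \log{\left(\frac{9}{2} \right)}}{325} + \frac{49 \log{\left(37 \right)}}{1326}.
Integral = F(9) - F(6) = - \frac{99 \operatorname{atan}{\left(9 \right)}}{221} - \frac{13 \log{\left(10 \right)}}{75} - \frac{49 \log{\left(37 \right)}}{1326} - \frac{16 \log{\left(\frac{9}{2} \right)}}{325} - \frac{64 \log{\left(2 \right)}}{1275} + \frac{64 \log{\left(5 \right)}}{1275} + \frac{16 \log{\left(\frac{15}{2} \right)}}{325} + \frac{49 \log{\left(82 \right)}}{1326} + \frac{13 \log{\left(7 \right)}}{75} + \frac{99 \operatorname{atan}{\left(6 \right)}}{221}.

Antiderivative: F(z) = \frac{64 \log{\left(z - 4 \right)}}{1275} + \frac{16 \log{\left(z - \frac{3}{2} \right)}}{325} - \frac{13 \log{\left(z + 1 \right)}}{75} + \frac{49 \log{\left(z^{2} + 1 \right)}}{1326} - \frac{99 \operatorname{atan}{\left(z \right)}}{221}; value = - \frac{99 \operatorname{atan}{\left(9 \right)}}{221} - \frac{13 \log{\left(10 \right)}}{75} - \frac{49 \log{\left(37 \right)}}{1326} - \frac{16 \log{\left(\frac{9}{2} \right)}}{325} - \frac{64 \log{\left(2 \right)}}{1275} + \frac{64 \log{\left(5 \right)}}{1275} + \frac{16 \log{\left(\frac{15}{2} \right)}}{325} + \frac{49 \log{\left(82 \right)}}{1326} + \frac{13 \log{\left(7 \right)}}{75} + \frac{99 \operatorname{atan}{\left(6 \right)}}{221}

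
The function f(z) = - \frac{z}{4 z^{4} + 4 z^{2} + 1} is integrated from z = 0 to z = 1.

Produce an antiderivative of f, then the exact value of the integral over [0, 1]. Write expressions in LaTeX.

Antiderivative: F(z) = \frac{1}{4 \left(2 z^{2} + 1\right)}; value = - \frac{1}{6}

The substitution u = 2 z^{2} + 1 works: f is exactly (dF/du)*(du/dz) for that inner function.
F(z) = \frac{1}{4 \left(2 z^{2} + 1\right)} is an antiderivative of f.
Check: d/dz[\frac{1}{4 \left(2 z^{2} + 1\right)}] = - \frac{z}{4 z^{4} + 4 z^{2} + 1} = f(z).
F(1) = \frac{1}{12}; F(0) = \frac{1}{4}.
Integral = F(1) - F(0) = - \frac{1}{6}.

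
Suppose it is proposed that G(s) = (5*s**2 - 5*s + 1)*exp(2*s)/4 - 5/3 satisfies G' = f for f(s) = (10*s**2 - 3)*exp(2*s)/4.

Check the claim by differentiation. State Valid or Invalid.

Valid - differentiating G returns exactly f.

d/ds[G] = 5*s**2*exp(2*s)/2 - 3*exp(2*s)/4
This equals f(s) exactly, so the claim holds.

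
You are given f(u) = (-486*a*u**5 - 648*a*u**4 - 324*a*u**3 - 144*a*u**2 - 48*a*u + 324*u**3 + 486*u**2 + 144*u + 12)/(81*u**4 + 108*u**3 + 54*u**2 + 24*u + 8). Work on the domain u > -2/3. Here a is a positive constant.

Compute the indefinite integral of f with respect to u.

F(u) = -3*a*u**2 + 2*log(3*u**2 + 2/3) - 2/(3*u + 2) + C

Recover f(u) by differentiating a candidate F(u); any mismatch rules it out.
Check: d/du[-3*a*u**2 + 2*log(3*u**2 + 2/3) - 2/(3*u + 2)] = (-486*a*u**5 - 648*a*u**4 - 324*a*u**3 - 144*a*u**2 - 48*a*u + 324*u**3 + 486*u**2 + 144*u + 12)/(81*u**4 + 108*u**3 + 54*u**2 + 24*u + 8) = f(u).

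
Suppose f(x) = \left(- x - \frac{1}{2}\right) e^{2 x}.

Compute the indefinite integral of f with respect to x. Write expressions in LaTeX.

Recognize the product-rule pattern: f = u'v + uv' with u = - \frac{x}{2}, v = e^{2 x}, so integration by parts undoes it.
Check: d/dx[- \frac{x e^{2 x}}{2}] = - x e^{2 x} - \frac{e^{2 x}}{2}, which equals f(x).

F(x) = - \frac{x e^{2 x}}{2} + C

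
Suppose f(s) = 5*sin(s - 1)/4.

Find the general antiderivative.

Recover f(s) by differentiating a candidate F(s); any mismatch rules it out.
Check: d/ds[-5*cos(s - 1)/4] = 5*sin(s - 1)/4 = f(s).

F(s) = -5*cos(s - 1)/4 + C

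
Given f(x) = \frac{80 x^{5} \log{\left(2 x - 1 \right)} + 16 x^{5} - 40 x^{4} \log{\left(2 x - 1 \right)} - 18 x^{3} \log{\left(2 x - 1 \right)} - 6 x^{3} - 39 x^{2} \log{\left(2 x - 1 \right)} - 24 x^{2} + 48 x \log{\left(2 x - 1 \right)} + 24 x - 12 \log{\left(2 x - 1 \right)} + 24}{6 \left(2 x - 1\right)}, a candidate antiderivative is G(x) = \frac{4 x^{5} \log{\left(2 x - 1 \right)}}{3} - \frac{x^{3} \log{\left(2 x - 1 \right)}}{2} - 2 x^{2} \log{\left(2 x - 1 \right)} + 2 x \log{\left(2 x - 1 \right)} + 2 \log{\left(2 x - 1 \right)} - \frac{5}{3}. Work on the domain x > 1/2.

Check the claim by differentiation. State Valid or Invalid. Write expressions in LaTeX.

Valid. The derivative of G reproduces f.

d/dx[G] = \frac{80 x^{5} \log{\left(2 x - 1 \right)} + 16 x^{5} - 40 x^{4} \log{\left(2 x - 1 \right)} - 18 x^{3} \log{\left(2 x - 1 \right)} - 6 x^{3} - 39 x^{2} \log{\left(2 x - 1 \right)} - 24 x^{2} + 48 x \log{\left(2 x - 1 \right)} + 24 x - 12 \log{\left(2 x - 1 \right)} + 24}{12 x - 6}
This equals f(x) exactly, so the claim holds.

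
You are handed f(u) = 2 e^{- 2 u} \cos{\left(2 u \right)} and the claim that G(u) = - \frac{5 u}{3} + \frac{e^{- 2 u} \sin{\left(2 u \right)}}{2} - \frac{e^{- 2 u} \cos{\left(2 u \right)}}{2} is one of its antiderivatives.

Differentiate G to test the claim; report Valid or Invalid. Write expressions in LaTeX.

d/du[G] = \frac{\left(- 5 e^{2 u} + 6 \cos{\left(2 u \right)}\right) e^{- 2 u}}{3}
d/du[G] - f(u) = - \frac{5}{3} != 0.

Invalid: d/du[G] - f = - \frac{5}{3}, which is not 0.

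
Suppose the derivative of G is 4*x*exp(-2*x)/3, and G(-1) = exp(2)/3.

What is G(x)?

G(x) = -(2*x + 1)*exp(-2*x)/3

Recognize the product-rule pattern: G'(x) = u'v + uv' with u = -2*x/3 - 1/3, v = exp(-2*x), so integration by parts undoes it.
A general antiderivative is (-2*x - 1)*exp(-2*x)/3 + C.
The condition gives C = exp(2)/3 - (exp(2)/3) = 0.
So G(x) = -(2*x + 1)*exp(-2*x)/3.
Check: d/dx[-(2*x + 1)*exp(-2*x)/3] = 4*x*exp(-2*x)/3 = G'(x).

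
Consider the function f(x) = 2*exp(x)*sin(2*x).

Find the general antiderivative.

F(x) = 2*exp(x)*sin(2*x)/5 - 4*exp(x)*cos(2*x)/5 + C

Check any antiderivative F(x) by computing F'(x) and comparing it with f(x).
Check: d/dx[2*exp(x)*sin(2*x)/5 - 4*exp(x)*cos(2*x)/5] = 2*exp(x)*sin(2*x) = f(x).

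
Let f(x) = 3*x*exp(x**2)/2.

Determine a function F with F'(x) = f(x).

An antiderivative is F(x) = 3*exp(x**2)/4.

Check any antiderivative F(x) by computing F'(x) and comparing it with f(x).
Check: d/dx[3*exp(x**2)/4] = 3*x*exp(x**2)/2 = f(x).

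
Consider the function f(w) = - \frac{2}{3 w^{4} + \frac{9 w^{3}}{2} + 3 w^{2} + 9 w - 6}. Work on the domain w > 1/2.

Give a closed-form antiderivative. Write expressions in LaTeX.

An antiderivative is F(w) = - \frac{16 \log{\left(w - \frac{1}{2} \right)}}{135} + \frac{2 \log{\left(w + 2 \right)}}{45} + \frac{\log{\left(w^{2} + 2 \right)}}{27} + \frac{2 \sqrt{2} \operatorname{atan}{\left(\frac{\sqrt{2} w}{2} \right)}}{27}.

Factor the denominator (3 \left(w + 2\right) \left(2 w - 1\right) \left(w^{2} + 2\right)) and decompose: f = \frac{2 \left(w + 2\right)}{27 \left(w^{2} + 2\right)} - \frac{32}{135 \left(2 w - 1\right)} + \frac{2}{45 \left(w + 2\right)}; each piece integrates to a log, atan, or power term.
Check: d/dw[- \frac{16 \log{\left(w - \frac{1}{2} \right)}}{135} + \frac{2 \log{\left(w + 2 \right)}}{45} + \frac{\log{\left(w^{2} + 2 \right)}}{27} + \frac{2 \sqrt{2} \operatorname{atan}{\left(\frac{\sqrt{2} w}{2} \right)}}{27}] = - \frac{4}{6 w^{4} + 9 w^{3} + 6 w^{2} + 18 w - 12}, which equals f(w).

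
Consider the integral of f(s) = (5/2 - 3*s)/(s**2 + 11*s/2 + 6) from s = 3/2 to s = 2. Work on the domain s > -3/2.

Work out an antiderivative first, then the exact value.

Factor the denominator ((s + 4)*(2*s + 3)) and decompose: f = 28/(5*(2*s + 3)) - 29/(5*(s + 4)); each piece integrates to a log, atan, or power term.
F(s) = (14*log(s + 3/2) - 29*log(s + 4))/5 is an antiderivative of f.
Check: d/ds[(14*log(s + 3/2) - 29*log(s + 4))/5] = (5 - 6*s)/(2*s**2 + 11*s + 12), which equals f(s).
F(2) = -29*log(6)/5 + 14*log(7/2)/5; F(3/2) = -29*log(11/2)/5 + 14*log(3)/5.
Integral = F(2) - F(3/2) = -29*log(6)/5 - 14*log(3)/5 + 14*log(7/2)/5 + 29*log(11/2)/5.

Antiderivative: F(s) = (14*log(s + 3/2) - 29*log(s + 4))/5; value = -29*log(6)/5 - 14*log(3)/5 + 14*log(7/2)/5 + 29*log(11/2)/5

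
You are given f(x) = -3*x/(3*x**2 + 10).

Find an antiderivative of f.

An antiderivative is F(x) = -log(3*x**2/2 + 5)/2.

f matches the chain-rule pattern g'(h)*h' with inner function h(x) = 3*x**2/2 + 5; substituting u = h(x) collapses the integral.
Check: d/dx[-log(3*x**2/2 + 5)/2] = -3*x/(3*x**2 + 10) = f(x).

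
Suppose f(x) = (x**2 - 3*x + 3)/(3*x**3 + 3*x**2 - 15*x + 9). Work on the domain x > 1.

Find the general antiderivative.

F(x) = (-5*(x - 1)*log(x - 1) + 21*(x - 1)*log(x + 3) - 4)/(48*(x - 1)) + C

The denominator factors as 3*(x - 1)**2*(x + 3); partial fractions split f into directly integrable pieces: 7/(16*(x + 3)) - 5/(48*(x - 1)) + 1/(12*(x - 1)**2).
Check: d/dx[(-5*(x - 1)*log(x - 1) + 21*(x - 1)*log(x + 3) - 4)/(48*(x - 1))] = (x**2 - 3*x + 3)/(3*x**3 + 3*x**2 - 15*x + 9) = f(x).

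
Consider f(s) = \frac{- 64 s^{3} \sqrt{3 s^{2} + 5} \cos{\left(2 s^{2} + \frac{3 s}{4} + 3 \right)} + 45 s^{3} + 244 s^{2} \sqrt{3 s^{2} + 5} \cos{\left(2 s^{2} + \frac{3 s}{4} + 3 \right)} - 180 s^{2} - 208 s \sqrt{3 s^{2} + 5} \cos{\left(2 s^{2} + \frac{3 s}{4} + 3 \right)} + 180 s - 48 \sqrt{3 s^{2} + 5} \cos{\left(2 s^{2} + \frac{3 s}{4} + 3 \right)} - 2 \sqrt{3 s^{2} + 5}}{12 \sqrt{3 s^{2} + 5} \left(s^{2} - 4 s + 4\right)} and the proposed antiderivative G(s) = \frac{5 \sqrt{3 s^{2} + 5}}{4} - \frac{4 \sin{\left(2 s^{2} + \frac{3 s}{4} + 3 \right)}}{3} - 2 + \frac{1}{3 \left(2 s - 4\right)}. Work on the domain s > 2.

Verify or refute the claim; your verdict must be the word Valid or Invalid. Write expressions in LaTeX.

Valid - the claim checks out under differentiation.

d/ds[G] = \frac{- 64 s^{3} \sqrt{3 s^{2} + 5} \cos{\left(2 s^{2} + \frac{3 s}{4} + 3 \right)} + 45 s^{3} + 244 s^{2} \sqrt{3 s^{2} + 5} \cos{\left(2 s^{2} + \frac{3 s}{4} + 3 \right)} - 180 s^{2} - 208 s \sqrt{3 s^{2} + 5} \cos{\left(2 s^{2} + \frac{3 s}{4} + 3 \right)} + 180 s - 48 \sqrt{3 s^{2} + 5} \cos{\left(2 s^{2} + \frac{3 s}{4} + 3 \right)} - 2 \sqrt{3 s^{2} + 5}}{12 s^{2} \sqrt{3 s^{2} + 5} - 48 s \sqrt{3 s^{2} + 5} + 48 \sqrt{3 s^{2} + 5}}
This equals f(s) exactly, so the claim holds.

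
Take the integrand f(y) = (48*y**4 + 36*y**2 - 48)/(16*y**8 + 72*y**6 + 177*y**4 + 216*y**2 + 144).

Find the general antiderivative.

F(y) = -4*y/(4*y**4 + 9*y**2 + 12) + C

Recognize the product-rule pattern: f = u'v + uv' with u = -2*y/3, v = 1/(2*y**4/3 + 3*y**2/2 + 2), so integration by parts undoes it.
Check: d/dy[-4*y/(4*y**4 + 9*y**2 + 12)] = (48*y**4 + 36*y**2 - 48)/(16*y**8 + 72*y**6 + 177*y**4 + 216*y**2 + 144) = f(y).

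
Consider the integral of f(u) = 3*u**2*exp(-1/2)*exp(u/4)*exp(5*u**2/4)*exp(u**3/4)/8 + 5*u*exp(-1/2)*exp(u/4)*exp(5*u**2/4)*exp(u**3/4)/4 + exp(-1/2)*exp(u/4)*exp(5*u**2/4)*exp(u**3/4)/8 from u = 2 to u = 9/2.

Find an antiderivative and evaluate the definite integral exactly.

f matches the chain-rule pattern g'(h)*h' with inner function h(u) = u**3/4 + 5*u**2/4 + u/4 - 1/2; substituting w = h(u) collapses the integral.
F(u) = exp(-1/2)*exp(u/4)*exp(5*u**2/4)*exp(u**3/4)/2 is an antiderivative of f.
Check: d/du[exp(-1/2)*exp(u/4)*exp(5*u**2/4)*exp(u**3/4)/2] = (3*u**2*exp(u/4)*exp(5*u**2/4)*exp(u**3/4) + 10*u*exp(u/4)*exp(5*u**2/4)*exp(u**3/4) + exp(u/4)*exp(5*u**2/4)*exp(u**3/4))*exp(-1/2)/8, which equals f(u).
F(9/2) = exp(1559/32)/2; F(2) = exp(7)/2.
Integral = F(9/2) - F(2) = -exp(7)/2 + exp(1559/32)/2.

Antiderivative: F(u) = exp(-1/2)*exp(u/4)*exp(5*u**2/4)*exp(u**3/4)/2; value = -exp(7)/2 + exp(1559/32)/2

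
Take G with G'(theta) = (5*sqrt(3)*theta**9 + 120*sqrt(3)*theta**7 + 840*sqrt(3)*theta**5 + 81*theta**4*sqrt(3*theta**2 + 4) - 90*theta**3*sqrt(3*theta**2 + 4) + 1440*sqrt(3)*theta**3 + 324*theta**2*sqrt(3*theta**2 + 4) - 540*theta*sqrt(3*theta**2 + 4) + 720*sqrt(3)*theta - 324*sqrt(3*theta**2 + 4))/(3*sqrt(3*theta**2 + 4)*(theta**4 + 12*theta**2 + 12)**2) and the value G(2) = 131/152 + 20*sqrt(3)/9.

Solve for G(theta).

G(theta) = (5/2 - 3*theta)/(theta**4/3 + 4*theta**2 + 4) + 5*sqrt(theta**2 + 4/3)/3 + 1

Since d/dtheta undoes antidifferentiation here, G(theta) must give back the stated G'(theta).
A general antiderivative is (5/2 - 3*theta)/(theta**4/3 + 4*theta**2 + 4) + 5*sqrt(theta**2 + 4/3)/3 + C.
The condition gives C = 131/152 + 20*sqrt(3)/9 - (-21/152 + 20*sqrt(3)/9) = 1.
So G(theta) = (5/2 - 3*theta)/(theta**4/3 + 4*theta**2 + 4) + 5*sqrt(theta**2 + 4/3)/3 + 1.
Check: d/dtheta[(5/2 - 3*theta)/(theta**4/3 + 4*theta**2 + 4) + 5*sqrt(theta**2 + 4/3)/3 + 1] = (5*sqrt(3)*theta**9 + 120*sqrt(3)*theta**7 + 840*sqrt(3)*theta**5 + 81*theta**4*sqrt(3*theta**2 + 4) - 90*theta**3*sqrt(3*theta**2 + 4) + 1440*sqrt(3)*theta**3 + 324*theta**2*sqrt(3*theta**2 + 4) - 540*theta*sqrt(3*theta**2 + 4) + 720*sqrt(3)*theta - 324*sqrt(3*theta**2 + 4))/(3*theta**8*sqrt(3*theta**2 + 4) + 72*theta**6*sqrt(3*theta**2 + 4) + 504*theta**4*sqrt(3*theta**2 + 4) + 864*theta**2*sqrt(3*theta**2 + 4) + 432*sqrt(3*theta**2 + 4)), which equals G'(theta).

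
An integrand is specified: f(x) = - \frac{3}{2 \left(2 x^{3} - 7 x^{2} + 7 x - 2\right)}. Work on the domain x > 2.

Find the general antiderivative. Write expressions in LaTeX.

F(x) = \frac{- \log{\left(x - 2 \right)} + 3 \log{\left(x - 1 \right)} - 2 \log{\left(x - \frac{1}{2} \right)}}{2} + C

The denominator factors as 2 \left(x - 2\right) \left(x - 1\right) \left(2 x - 1\right); partial fractions split f into directly integrable pieces: - \frac{2}{2 x - 1} + \frac{3}{2 \left(x - 1\right)} - \frac{1}{2 \left(x - 2\right)}.
Check: d/dx[\frac{- \log{\left(x - 2 \right)} + 3 \log{\left(x - 1 \right)} - 2 \log{\left(x - \frac{1}{2} \right)}}{2}] = - \frac{3}{4 x^{3} - 14 x^{2} + 14 x - 4}, which equals f(x).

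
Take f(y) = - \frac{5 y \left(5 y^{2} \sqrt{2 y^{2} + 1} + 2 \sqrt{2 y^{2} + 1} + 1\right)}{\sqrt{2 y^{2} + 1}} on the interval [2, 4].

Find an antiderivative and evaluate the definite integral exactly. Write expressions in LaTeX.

A first test for any F(y): its y-derivative must equal f(y) identically.
F(y) = \frac{- \left(- 5 y^{2} - 2\right)^{2} - 10 \sqrt{2 y^{2} + 1}}{4} is an antiderivative of f.
Check: d/dy[\frac{- \left(- 5 y^{2} - 2\right)^{2} - 10 \sqrt{2 y^{2} + 1}}{4}] = \frac{- 25 y^{3} \sqrt{2 y^{2} + 1} - 10 y \sqrt{2 y^{2} + 1} - 5 y}{\sqrt{2 y^{2} + 1}}, which equals f(y).
F(4) = -1681 - \frac{5 \sqrt{33}}{2}; F(2) = - \frac{257}{2}.
Integral = F(4) - F(2) = - \frac{3105}{2} - \frac{5 \sqrt{33}}{2}.

Antiderivative: F(y) = \frac{- \left(- 5 y^{2} - 2\right)^{2} - 10 \sqrt{2 y^{2} + 1}}{4}; value = - \frac{3105}{2} - \frac{5 \sqrt{33}}{2}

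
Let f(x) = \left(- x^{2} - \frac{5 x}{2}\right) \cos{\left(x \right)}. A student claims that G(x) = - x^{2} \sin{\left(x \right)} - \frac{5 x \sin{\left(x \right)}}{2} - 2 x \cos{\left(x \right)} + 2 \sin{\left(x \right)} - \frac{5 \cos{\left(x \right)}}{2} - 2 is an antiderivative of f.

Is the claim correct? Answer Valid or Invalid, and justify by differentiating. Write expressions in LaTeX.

d/dx[G] = - x^{2} \cos{\left(x \right)} - \frac{5 x \cos{\left(x \right)}}{2}
This equals f(x) exactly, so the claim holds.

Valid - the claim checks out under differentiation.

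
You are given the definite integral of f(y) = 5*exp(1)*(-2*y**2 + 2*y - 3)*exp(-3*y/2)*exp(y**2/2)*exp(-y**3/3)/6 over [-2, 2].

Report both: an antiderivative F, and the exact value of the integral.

f matches the chain-rule pattern g'(h)*h' with inner function h(y) = -y**3/3 + y**2/2 - 3*y/2 + 1; substituting u = h(y) collapses the integral.
F(y) = 5*exp(-y**3/3 + y**2/2 - 3*y/2 + 1)/3 is an antiderivative of f.
Check: d/dy[5*exp(-y**3/3 + y**2/2 - 3*y/2 + 1)/3] = exp(1)*(-10*y**2 + 10*y - 15)*exp(-3*y/2)*exp(y**2/2)*exp(-y**3/3)/6, which equals f(y).
F(2) = 5*exp(-8/3)/3; F(-2) = 5*exp(26/3)/3.
Integral = F(2) - F(-2) = -5*exp(26/3)/3 + 5*exp(-8/3)/3.

Antiderivative: F(y) = 5*exp(-y**3/3 + y**2/2 - 3*y/2 + 1)/3; value = -5*exp(26/3)/3 + 5*exp(-8/3)/3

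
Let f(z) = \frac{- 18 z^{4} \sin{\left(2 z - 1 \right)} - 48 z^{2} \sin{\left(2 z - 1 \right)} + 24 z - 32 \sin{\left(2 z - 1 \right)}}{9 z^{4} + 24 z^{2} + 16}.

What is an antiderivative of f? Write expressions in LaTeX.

An antiderivative is F(z) = \cos{\left(2 z - 1 \right)} - \frac{4}{3 z^{2} + 4}.

An antiderivative F(z) passes only if d/dz[F] lands on f(z) exactly.
Check: d/dz[\cos{\left(2 z - 1 \right)} - \frac{4}{3 z^{2} + 4}] = \frac{- 18 z^{4} \sin{\left(2 z - 1 \right)} - 48 z^{2} \sin{\left(2 z - 1 \right)} + 24 z - 32 \sin{\left(2 z - 1 \right)}}{9 z^{4} + 24 z^{2} + 16} = f(z).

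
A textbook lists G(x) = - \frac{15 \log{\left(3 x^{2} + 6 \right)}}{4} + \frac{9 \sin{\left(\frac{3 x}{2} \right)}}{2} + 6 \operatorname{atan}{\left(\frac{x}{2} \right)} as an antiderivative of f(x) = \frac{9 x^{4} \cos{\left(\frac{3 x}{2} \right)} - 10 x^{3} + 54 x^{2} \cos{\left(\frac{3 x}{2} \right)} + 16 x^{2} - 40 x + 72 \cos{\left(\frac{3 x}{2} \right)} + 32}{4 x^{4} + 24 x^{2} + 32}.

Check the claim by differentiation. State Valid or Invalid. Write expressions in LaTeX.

d/dx[G] = \frac{27 x^{4} \cos{\left(\frac{3 x}{2} \right)} - 30 x^{3} + 162 x^{2} \cos{\left(\frac{3 x}{2} \right)} + 48 x^{2} - 120 x + 216 \cos{\left(\frac{3 x}{2} \right)} + 96}{4 x^{4} + 24 x^{2} + 32}
d/dx[G] - f(x) = \frac{9 x^{4} \cos{\left(\frac{3 x}{2} \right)} - 10 x^{3} + 54 x^{2} \cos{\left(\frac{3 x}{2} \right)} + 16 x^{2} - 40 x + 72 \cos{\left(\frac{3 x}{2} \right)} + 32}{2 x^{4} + 12 x^{2} + 16} != 0.

Invalid: d/dx[G] - f = \frac{9 x^{4} \cos{\left(\frac{3 x}{2} \right)} - 10 x^{3} + 54 x^{2} \cos{\left(\frac{3 x}{2} \right)} + 16 x^{2} - 40 x + 72 \cos{\left(\frac{3 x}{2} \right)} + 32}{2 x^{4} + 12 x^{2} + 16}, which is not 0.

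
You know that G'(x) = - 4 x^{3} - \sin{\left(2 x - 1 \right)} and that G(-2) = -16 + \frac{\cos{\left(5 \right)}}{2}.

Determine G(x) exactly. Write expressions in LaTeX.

Integrate term by term and add the pieces.
A general antiderivative is - x^{4} + \frac{\cos{\left(2 x - 1 \right)}}{2} + C.
The condition gives C = -16 + \frac{\cos{\left(5 \right)}}{2} - (-16 + \frac{\cos{\left(5 \right)}}{2}) = 0.
So G(x) = \frac{- 2 x^{4} + \cos{\left(2 x - 1 \right)}}{2}.
Check: d/dx[\frac{- 2 x^{4} + \cos{\left(2 x - 1 \right)}}{2}] = - 4 x^{3} - \sin{\left(2 x - 1 \right)} = G'(x).

G(x) = \frac{- 2 x^{4} + \cos{\left(2 x - 1 \right)}}{2}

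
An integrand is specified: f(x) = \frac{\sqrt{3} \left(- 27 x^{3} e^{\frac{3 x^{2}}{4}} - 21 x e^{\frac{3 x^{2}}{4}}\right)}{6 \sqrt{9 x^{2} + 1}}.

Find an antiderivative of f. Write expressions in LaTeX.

f has the shape u'v + uv' for u = - \sqrt{3 x^{2} + \frac{1}{3}} and v = e^{\frac{3 x^{2}}{4}} — it is the derivative of the product u*v.
Check: d/dx[- \frac{\sqrt{3} \sqrt{9 x^{2} + 1} e^{\frac{3 x^{2}}{4}}}{3}] = \frac{- 9 \sqrt{3} x^{3} e^{\frac{3 x^{2}}{4}} - 7 \sqrt{3} x e^{\frac{3 x^{2}}{4}}}{2 \sqrt{9 x^{2} + 1}}, which equals f(x).

An antiderivative is F(x) = - \frac{\sqrt{3} \sqrt{9 x^{2} + 1} e^{\frac{3 x^{2}}{4}}}{3}.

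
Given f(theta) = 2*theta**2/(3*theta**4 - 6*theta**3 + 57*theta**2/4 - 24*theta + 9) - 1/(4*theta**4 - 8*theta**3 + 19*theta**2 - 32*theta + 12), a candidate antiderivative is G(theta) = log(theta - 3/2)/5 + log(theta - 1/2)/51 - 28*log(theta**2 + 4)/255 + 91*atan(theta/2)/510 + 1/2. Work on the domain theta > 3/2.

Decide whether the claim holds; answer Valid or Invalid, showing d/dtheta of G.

Valid. The derivative of G reproduces f.

d/dtheta[G] = (8*theta**2 - 3)/(12*theta**4 - 24*theta**3 + 57*theta**2 - 96*theta + 36)
This equals f(theta) exactly, so the claim holds.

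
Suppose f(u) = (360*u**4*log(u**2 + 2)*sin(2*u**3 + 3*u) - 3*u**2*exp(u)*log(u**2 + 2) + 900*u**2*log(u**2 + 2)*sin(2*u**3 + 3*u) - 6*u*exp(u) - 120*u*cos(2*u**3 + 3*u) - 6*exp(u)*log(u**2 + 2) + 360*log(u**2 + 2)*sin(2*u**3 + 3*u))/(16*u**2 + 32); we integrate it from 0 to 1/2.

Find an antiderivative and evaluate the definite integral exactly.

Antiderivative: F(u) = -3*(exp(u) + 20*cos(2*u**3 + 3*u))*log(u**2 + 2)/16; value = -3*exp(1/2)*log(9/4)/16 - 15*log(9/4)*cos(7/4)/4 + 63*log(2)/16

Recognize the product-rule pattern: f = v'r + vr' with v = -3*exp(u)/16 - 15*cos(2*u**3 + 3*u)/4, r = log(u**2 + 2), so integration by parts undoes it.
F(u) = -3*(exp(u) + 20*cos(2*u**3 + 3*u))*log(u**2 + 2)/16 is an antiderivative of f.
Check: d/du[-3*(exp(u) + 20*cos(2*u**3 + 3*u))*log(u**2 + 2)/16] = (360*u**4*log(u**2 + 2)*sin(2*u**3 + 3*u) - 3*u**2*exp(u)*log(u**2 + 2) + 900*u**2*log(u**2 + 2)*sin(2*u**3 + 3*u) - 6*u*exp(u) - 120*u*cos(2*u**3 + 3*u) - 6*exp(u)*log(u**2 + 2) + 360*log(u**2 + 2)*sin(2*u**3 + 3*u))/(16*u**2 + 32) = f(u).
F(1/2) = -3*exp(1/2)*log(9/4)/16 - 15*log(9/4)*cos(7/4)/4; F(0) = -63*log(2)/16.
Integral = F(1/2) - F(0) = -3*exp(1/2)*log(9/4)/16 - 15*log(9/4)*cos(7/4)/4 + 63*log(2)/16.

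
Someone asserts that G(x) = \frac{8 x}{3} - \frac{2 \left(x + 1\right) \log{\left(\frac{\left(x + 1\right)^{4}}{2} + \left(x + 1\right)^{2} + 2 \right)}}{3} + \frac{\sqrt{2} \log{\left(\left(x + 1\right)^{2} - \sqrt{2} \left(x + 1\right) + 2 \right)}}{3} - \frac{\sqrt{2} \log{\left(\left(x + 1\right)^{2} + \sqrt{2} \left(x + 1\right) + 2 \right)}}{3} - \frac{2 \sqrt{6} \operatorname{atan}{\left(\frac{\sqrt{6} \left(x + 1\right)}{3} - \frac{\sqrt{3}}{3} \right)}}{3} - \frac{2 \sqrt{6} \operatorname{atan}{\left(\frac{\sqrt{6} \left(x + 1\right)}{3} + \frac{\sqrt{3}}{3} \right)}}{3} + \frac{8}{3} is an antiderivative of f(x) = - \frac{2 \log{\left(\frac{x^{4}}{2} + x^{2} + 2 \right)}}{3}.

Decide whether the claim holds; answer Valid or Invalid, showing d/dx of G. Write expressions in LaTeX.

Invalid: d/dx[G] - f = \frac{2 \log{\left(\frac{x^{4}}{2} + x^{2} + 2 \right)}}{3} - \frac{2 \log{\left(\frac{x^{4}}{2} + 2 x^{3} + 4 x^{2} + 4 x + \frac{7}{2} \right)}}{3}, which is not 0.

d/dx[G] = - \frac{2 \log{\left(\frac{x^{4}}{2} + 2 x^{3} + 4 x^{2} + 4 x + \frac{7}{2} \right)}}{3}
d/dx[G] - f(x) = \frac{2 \log{\left(\frac{x^{4}}{2} + x^{2} + 2 \right)}}{3} - \frac{2 \log{\left(\frac{x^{4}}{2} + 2 x^{3} + 4 x^{2} + 4 x + \frac{7}{2} \right)}}{3} != 0.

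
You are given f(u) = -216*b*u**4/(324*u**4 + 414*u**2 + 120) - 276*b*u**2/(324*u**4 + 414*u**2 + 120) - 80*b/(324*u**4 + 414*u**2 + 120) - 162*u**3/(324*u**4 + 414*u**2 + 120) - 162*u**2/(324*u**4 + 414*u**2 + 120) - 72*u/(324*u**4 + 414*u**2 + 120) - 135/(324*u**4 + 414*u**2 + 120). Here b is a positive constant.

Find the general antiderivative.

Integrate term by term and add the pieces.
Check: d/du[-2*b*u/3 - log(2*u**2 + 5/3)/4 - 3*atan(3*u/2)/4] = (-216*b*u**4 - 276*b*u**2 - 80*b - 162*u**3 - 162*u**2 - 72*u - 135)/(324*u**4 + 414*u**2 + 120), which equals f(u).

F(u) = -2*b*u/3 - log(2*u**2 + 5/3)/4 - 3*atan(3*u/2)/4 + C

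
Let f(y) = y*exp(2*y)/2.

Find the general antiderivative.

f has the shape u'v + uv' for u = y/4 - 1/8 and v = exp(2*y) — it is the derivative of the product u*v.
Check: d/dy[y*exp(2*y)/4 - exp(2*y)/8] = y*exp(2*y)/2 = f(y).

F(y) = y*exp(2*y)/4 - exp(2*y)/8 + C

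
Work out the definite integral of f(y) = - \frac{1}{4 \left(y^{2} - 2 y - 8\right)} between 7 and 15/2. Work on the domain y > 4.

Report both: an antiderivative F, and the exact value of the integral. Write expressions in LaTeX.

The denominator factors as 4 \left(y - 4\right) \left(y + 2\right); partial fractions split f into directly integrable pieces: \frac{1}{24 \left(y + 2\right)} - \frac{1}{24 \left(y - 4\right)}.
F(y) = - \frac{\log{\left(y - 4 \right)}}{24} + \frac{\log{\left(y + 2 \right)}}{24} is an antiderivative of f.
Check: d/dy[- \frac{\log{\left(y - 4 \right)}}{24} + \frac{\log{\left(y + 2 \right)}}{24}] = - \frac{1}{4 y^{2} - 8 y - 32}, which equals f(y).
F(15/2) = - \frac{\log{\left(\frac{7}{2} \right)}}{24} + \frac{\log{\left(\frac{19}{2} \right)}}{24}; F(7) = - \frac{\log{\left(3 \right)}}{24} + \frac{\log{\left(9 \right)}}{24}.
Integral = F(15/2) - F(7) = - \frac{\log{\left(9 \right)}}{24} - \frac{\log{\left(\frac{7}{2} \right)}}{24} + \frac{\log{\left(3 \right)}}{24} + \frac{\log{\left(\frac{19}{2} \right)}}{24}.

Antiderivative: F(y) = - \frac{\log{\left(y - 4 \right)}}{24} + \frac{\log{\left(y + 2 \right)}}{24}; value = - \frac{\log{\left(9 \right)}}{24} - \frac{\log{\left(\frac{7}{2} \right)}}{24} + \frac{\log{\left(3 \right)}}{24} + \frac{\log{\left(\frac{19}{2} \right)}}{24}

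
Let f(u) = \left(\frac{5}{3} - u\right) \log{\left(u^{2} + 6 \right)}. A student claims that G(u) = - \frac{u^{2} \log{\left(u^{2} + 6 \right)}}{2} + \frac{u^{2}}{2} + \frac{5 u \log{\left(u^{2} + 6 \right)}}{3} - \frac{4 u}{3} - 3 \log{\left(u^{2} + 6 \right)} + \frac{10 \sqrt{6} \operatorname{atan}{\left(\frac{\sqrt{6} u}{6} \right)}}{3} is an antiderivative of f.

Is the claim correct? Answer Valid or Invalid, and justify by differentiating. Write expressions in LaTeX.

d/du[G] = - u \log{\left(u^{2} + 6 \right)} + \frac{5 \log{\left(u^{2} + 6 \right)}}{3} + 2
d/du[G] - f(u) = 2 != 0.

Invalid: d/du[G] - f = 2, which is not 0.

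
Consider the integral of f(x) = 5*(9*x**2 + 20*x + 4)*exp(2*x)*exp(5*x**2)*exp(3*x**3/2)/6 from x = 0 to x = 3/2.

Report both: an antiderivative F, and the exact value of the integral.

Antiderivative: F(x) = 5*exp(3*x**3/2 + 5*x**2 + 2*x)/3; value = -5/3 + 5*exp(309/16)/3

f matches the chain-rule pattern g'(h)*h' with inner function h(x) = 3*x**3/2 + 5*x**2 + 2*x; substituting u = h(x) collapses the integral.
F(x) = 5*exp(3*x**3/2 + 5*x**2 + 2*x)/3 is an antiderivative of f.
Check: d/dx[5*exp(3*x**3/2 + 5*x**2 + 2*x)/3] = 15*x**2*exp(2*x)*exp(5*x**2)*exp(3*x**3/2)/2 + 50*x*exp(2*x)*exp(5*x**2)*exp(3*x**3/2)/3 + 10*exp(2*x)*exp(5*x**2)*exp(3*x**3/2)/3, which equals f(x).
F(3/2) = 5*exp(309/16)/3; F(0) = 5/3.
Integral = F(3/2) - F(0) = -5/3 + 5*exp(309/16)/3.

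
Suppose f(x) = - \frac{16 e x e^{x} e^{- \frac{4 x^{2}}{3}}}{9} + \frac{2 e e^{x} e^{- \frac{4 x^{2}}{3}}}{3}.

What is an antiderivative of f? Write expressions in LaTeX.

An antiderivative is F(x) = \frac{2 e e^{x} e^{- \frac{4 x^{2}}{3}}}{3}.

f matches the chain-rule pattern g'(h)*h' with inner function h(x) = - \frac{4 x^{2}}{3} + x + 1; substituting u = h(x) collapses the integral.
Check: d/dx[\frac{2 e e^{x} e^{- \frac{4 x^{2}}{3}}}{3}] = \frac{\left(- 16 e x e^{x} + 6 e e^{x}\right) e^{- \frac{4 x^{2}}{3}}}{9}, which equals f(x).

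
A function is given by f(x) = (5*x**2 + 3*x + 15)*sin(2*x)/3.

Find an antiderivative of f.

An antiderivative is F(x) = (-10*x**2*cos(2*x) + 10*x*sin(2*x) - 6*x*cos(2*x) + 3*sin(2*x) - 25*cos(2*x))/12.

Any candidate F(x) must reproduce f(x) exactly when differentiated.
Check: d/dx[(-10*x**2*cos(2*x) + 10*x*sin(2*x) - 6*x*cos(2*x) + 3*sin(2*x) - 25*cos(2*x))/12] = 5*x**2*sin(2*x)/3 + x*sin(2*x) + 5*sin(2*x), which equals f(x).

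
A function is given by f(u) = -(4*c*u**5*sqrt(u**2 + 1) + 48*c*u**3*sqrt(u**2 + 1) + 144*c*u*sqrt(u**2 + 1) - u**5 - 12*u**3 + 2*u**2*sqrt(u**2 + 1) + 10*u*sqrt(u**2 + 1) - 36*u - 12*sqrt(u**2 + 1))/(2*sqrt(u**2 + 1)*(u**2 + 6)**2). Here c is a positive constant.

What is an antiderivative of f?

Whatever form F(u) takes, F'(u) = f(u) is non-negotiable.
Check: d/du[(-2*c*u**4 - 12*c*u**2 + u**2*sqrt(u**2 + 1) + 2*u + 6*sqrt(u**2 + 1) + 5)/(2*u**2 + 12)] = (-4*c*u**5*sqrt(u**2 + 1) - 48*c*u**3*sqrt(u**2 + 1) - 144*c*u*sqrt(u**2 + 1) + u**5 + 12*u**3 - 2*u**2*sqrt(u**2 + 1) - 10*u*sqrt(u**2 + 1) + 36*u + 12*sqrt(u**2 + 1))/(2*u**4*sqrt(u**2 + 1) + 24*u**2*sqrt(u**2 + 1) + 72*sqrt(u**2 + 1)), which equals f(u).

An antiderivative is F(u) = (-2*c*u**4 - 12*c*u**2 + u**2*sqrt(u**2 + 1) + 2*u + 6*sqrt(u**2 + 1) + 5)/(2*u**2 + 12).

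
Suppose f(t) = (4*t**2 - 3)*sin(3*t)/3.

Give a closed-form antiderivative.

A first test for any F(t): its t-derivative must equal f(t) identically.
Check: d/dt[-4*t**2*cos(3*t)/9 + 8*t*sin(3*t)/27 + 35*cos(3*t)/81] = 4*t**2*sin(3*t)/3 - sin(3*t), which equals f(t).

An antiderivative is F(t) = -4*t**2*cos(3*t)/9 + 8*t*sin(3*t)/27 + 35*cos(3*t)/81.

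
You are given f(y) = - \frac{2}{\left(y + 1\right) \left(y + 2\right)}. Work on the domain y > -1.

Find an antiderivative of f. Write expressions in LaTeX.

The denominator factors as \left(y + 1\right) \left(y + 2\right); partial fractions split f into directly integrable pieces: \frac{2}{y + 2} - \frac{2}{y + 1}.
Check: d/dy[2 \left(- \log{\left(y + 1 \right)} + \log{\left(y + 2 \right)}\right)] = - \frac{2}{y^{2} + 3 y + 2}, which equals f(y).

An antiderivative is F(y) = 2 \left(- \log{\left(y + 1 \right)} + \log{\left(y + 2 \right)}\right).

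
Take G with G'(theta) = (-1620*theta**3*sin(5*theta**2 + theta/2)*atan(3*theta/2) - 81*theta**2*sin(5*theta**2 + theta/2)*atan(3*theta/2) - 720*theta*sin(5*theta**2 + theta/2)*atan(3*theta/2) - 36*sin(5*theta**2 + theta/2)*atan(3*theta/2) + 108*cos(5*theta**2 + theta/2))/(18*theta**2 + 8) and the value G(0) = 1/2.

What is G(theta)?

G'(theta) has the shape u'v + uv' for u = 9*atan(3*theta/2) and v = cos(5*theta**2 + theta/2) — it is the derivative of the product u*v.
A general antiderivative is 9*cos(5*theta**2 + theta/2)*atan(3*theta/2) + C.
The condition gives C = 1/2 - (0) = 1/2.
So G(theta) = 9*cos(5*theta**2 + theta/2)*atan(3*theta/2) + 1/2.
Check: d/dtheta[9*cos(5*theta**2 + theta/2)*atan(3*theta/2) + 1/2] = (-1620*theta**3*sin(5*theta**2 + theta/2)*atan(3*theta/2) - 81*theta**2*sin(5*theta**2 + theta/2)*atan(3*theta/2) - 720*theta*sin(5*theta**2 + theta/2)*atan(3*theta/2) - 36*sin(5*theta**2 + theta/2)*atan(3*theta/2) + 108*cos(5*theta**2 + theta/2))/(18*theta**2 + 8) = G'(theta).

G(theta) = 9*cos(5*theta**2 + theta/2)*atan(3*theta/2) + 1/2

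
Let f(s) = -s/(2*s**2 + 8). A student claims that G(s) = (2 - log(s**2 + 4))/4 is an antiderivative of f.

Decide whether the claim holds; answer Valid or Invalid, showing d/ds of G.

Valid. The derivative of G reproduces f.

d/ds[G] = -s/(2*s**2 + 8)
This equals f(s) exactly, so the claim holds.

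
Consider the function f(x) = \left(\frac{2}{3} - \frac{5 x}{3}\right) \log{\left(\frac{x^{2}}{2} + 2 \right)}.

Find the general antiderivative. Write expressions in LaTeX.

For F(x) to be correct the identity F'(x) - f(x) = 0 must hold.
Check: d/dx[- \frac{5 x^{2} \log{\left(\frac{x^{2}}{2} + 2 \right)} - 5 x^{2} - 4 x \log{\left(\frac{x^{2}}{2} + 2 \right)} + 8 x + 20 \log{\left(x^{2} + 4 \right)} - 16 \operatorname{atan}{\left(\frac{x}{2} \right)}}{6}] = - \frac{5 x \log{\left(\frac{x^{2}}{2} + 2 \right)}}{3} + \frac{2 \log{\left(\frac{x^{2}}{2} + 2 \right)}}{3}, which equals f(x).

F(x) = - \frac{5 x^{2} \log{\left(\frac{x^{2}}{2} + 2 \right)} - 5 x^{2} - 4 x \log{\left(\frac{x^{2}}{2} + 2 \right)} + 8 x + 20 \log{\left(x^{2} + 4 \right)} - 16 \operatorname{atan}{\left(\frac{x}{2} \right)}}{6} + C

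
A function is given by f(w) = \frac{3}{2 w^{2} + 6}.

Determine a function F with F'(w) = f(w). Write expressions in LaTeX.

Since d/dw undoes antidifferentiation here, F'(w) = f(w) is required of F(w).
Check: d/dw[\frac{\sqrt{3} \operatorname{atan}{\left(\frac{\sqrt{3} w}{3} \right)}}{2}] = \frac{3}{2 w^{2} + 6} = f(w).

An antiderivative is F(w) = \frac{\sqrt{3} \operatorname{atan}{\left(\frac{\sqrt{3} w}{3} \right)}}{2}.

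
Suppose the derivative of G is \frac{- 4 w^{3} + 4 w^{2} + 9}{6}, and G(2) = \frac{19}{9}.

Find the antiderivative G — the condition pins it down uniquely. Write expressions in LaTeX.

G(w) = - \frac{w^{4}}{6} + \frac{2 w^{3}}{9} + \frac{3 w}{2}

Whatever form G(w) takes, its d/dw must return the stated G'(w).
A general antiderivative is - \frac{w^{4}}{6} + \frac{2 w^{3}}{9} + \frac{3 w}{2} + C.
The condition gives C = \frac{19}{9} - (\frac{19}{9}) = 0.
So G(w) = - \frac{w^{4}}{6} + \frac{2 w^{3}}{9} + \frac{3 w}{2}.
Check: d/dw[- \frac{w^{4}}{6} + \frac{2 w^{3}}{9} + \frac{3 w}{2}] = - \frac{2 w^{3}}{3} + \frac{2 w^{2}}{3} + \frac{3}{2}, which equals G'(w).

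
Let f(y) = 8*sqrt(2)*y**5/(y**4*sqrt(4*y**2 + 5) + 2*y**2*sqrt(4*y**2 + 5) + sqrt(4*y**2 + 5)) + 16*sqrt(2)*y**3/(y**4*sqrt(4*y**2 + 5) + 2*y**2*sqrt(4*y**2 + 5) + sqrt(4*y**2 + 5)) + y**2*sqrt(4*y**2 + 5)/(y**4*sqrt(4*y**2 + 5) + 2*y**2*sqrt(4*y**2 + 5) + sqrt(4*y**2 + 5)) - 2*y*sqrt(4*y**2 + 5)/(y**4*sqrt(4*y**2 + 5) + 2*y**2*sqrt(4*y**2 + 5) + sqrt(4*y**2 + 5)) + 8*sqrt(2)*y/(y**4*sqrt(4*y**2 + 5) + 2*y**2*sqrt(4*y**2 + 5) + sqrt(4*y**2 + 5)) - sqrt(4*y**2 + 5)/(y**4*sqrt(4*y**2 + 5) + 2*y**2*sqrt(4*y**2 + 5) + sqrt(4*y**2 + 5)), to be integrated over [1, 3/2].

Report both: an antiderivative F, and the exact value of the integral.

Integrate term by term and add the pieces.
F(y) = (2*sqrt(2)*y**2*sqrt(4*y**2 + 5) - y + 2*sqrt(2)*sqrt(4*y**2 + 5) + 1)/(y**2 + 1) is an antiderivative of f.
Check: d/dy[(2*sqrt(2)*y**2*sqrt(4*y**2 + 5) - y + 2*sqrt(2)*sqrt(4*y**2 + 5) + 1)/(y**2 + 1)] = (8*sqrt(2)*y**5 + 16*sqrt(2)*y**3 + y**2*sqrt(4*y**2 + 5) - 2*y*sqrt(4*y**2 + 5) + 8*sqrt(2)*y - sqrt(4*y**2 + 5))/(y**4*sqrt(4*y**2 + 5) + 2*y**2*sqrt(4*y**2 + 5) + sqrt(4*y**2 + 5)), which equals f(y).
F(3/2) = -2/13 + 4*sqrt(7); F(1) = 6*sqrt(2).
Integral = F(3/2) - F(1) = -6*sqrt(2) - 2/13 + 4*sqrt(7).

Antiderivative: F(y) = (2*sqrt(2)*y**2*sqrt(4*y**2 + 5) - y + 2*sqrt(2)*sqrt(4*y**2 + 5) + 1)/(y**2 + 1); value = -6*sqrt(2) - 2/13 + 4*sqrt(7)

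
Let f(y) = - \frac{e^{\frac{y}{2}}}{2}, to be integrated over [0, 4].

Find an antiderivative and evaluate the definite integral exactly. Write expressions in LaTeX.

An antiderivative F(y) passes only if d/dy[F] lands on f(y) exactly.
F(y) = - e^{\frac{y}{2}} is an antiderivative of f.
Check: d/dy[- e^{\frac{y}{2}}] = - \frac{e^{\frac{y}{2}}}{2} = f(y).
F(4) = - e^{2}; F(0) = -1.
Integral = F(4) - F(0) = 1 - e^{2}.

Antiderivative: F(y) = - e^{\frac{y}{2}}; value = 1 - e^{2}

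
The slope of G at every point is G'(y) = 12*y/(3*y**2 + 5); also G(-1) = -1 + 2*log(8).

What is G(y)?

The substitution u = 3*y**2 + 5 works: G'(y) is exactly (dG/du)*(du/dy) for that inner function.
A general antiderivative is 2*log(3*y**2 + 5) + C.
The condition gives C = -1 + 2*log(8) - (2*log(8)) = -1.
So G(y) = 2*log(3*y**2 + 5) - 1.
Check: d/dy[2*log(3*y**2 + 5) - 1] = 12*y/(3*y**2 + 5) = G'(y).

G(y) = 2*log(3*y**2 + 5) - 1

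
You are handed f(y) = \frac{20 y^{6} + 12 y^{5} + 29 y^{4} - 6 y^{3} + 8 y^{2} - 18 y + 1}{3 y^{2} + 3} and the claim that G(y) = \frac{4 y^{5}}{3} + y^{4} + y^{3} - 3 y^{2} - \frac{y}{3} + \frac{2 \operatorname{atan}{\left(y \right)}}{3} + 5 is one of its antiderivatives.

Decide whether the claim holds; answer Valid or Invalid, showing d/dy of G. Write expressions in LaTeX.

d/dy[G] = \frac{20 y^{6} + 12 y^{5} + 29 y^{4} - 6 y^{3} + 8 y^{2} - 18 y + 1}{3 y^{2} + 3}
This equals f(y) exactly, so the claim holds.

Valid - differentiating G returns exactly f.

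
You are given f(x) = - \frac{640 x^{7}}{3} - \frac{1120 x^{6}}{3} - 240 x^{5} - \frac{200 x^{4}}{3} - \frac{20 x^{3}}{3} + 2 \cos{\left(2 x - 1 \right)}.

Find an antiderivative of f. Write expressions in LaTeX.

An antiderivative is F(x) = - \frac{80 x^{8}}{3} - \frac{160 x^{7}}{3} - 40 x^{6} - \frac{40 x^{5}}{3} - \frac{5 x^{4}}{3} + \sin{\left(2 x - 1 \right)}.

The integrand splits into summands that can be handled one at a time.
Check: d/dx[- \frac{80 x^{8}}{3} - \frac{160 x^{7}}{3} - 40 x^{6} - \frac{40 x^{5}}{3} - \frac{5 x^{4}}{3} + \sin{\left(2 x - 1 \right)}] = - \frac{640 x^{7}}{3} - \frac{1120 x^{6}}{3} - 240 x^{5} - \frac{200 x^{4}}{3} - \frac{20 x^{3}}{3} + 2 \cos{\left(2 x - 1 \right)} = f(x).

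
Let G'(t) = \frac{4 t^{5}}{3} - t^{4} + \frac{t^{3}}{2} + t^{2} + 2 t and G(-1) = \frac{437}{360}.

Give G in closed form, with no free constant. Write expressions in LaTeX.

G(t) = \frac{2 t^{6}}{9} - \frac{t^{5}}{5} + \frac{t^{4}}{8} + \frac{t^{3}}{3} + t^{2}

The integrand splits into summands that can be handled one at a time.
A general antiderivative is \frac{2 t^{6}}{9} - \frac{t^{5}}{5} + \frac{t^{4}}{8} + \frac{t^{3}}{3} + t^{2} + C.
The condition gives C = \frac{437}{360} - (\frac{437}{360}) = 0.
So G(t) = \frac{2 t^{6}}{9} - \frac{t^{5}}{5} + \frac{t^{4}}{8} + \frac{t^{3}}{3} + t^{2}.
Check: d/dt[\frac{2 t^{6}}{9} - \frac{t^{5}}{5} + \frac{t^{4}}{8} + \frac{t^{3}}{3} + t^{2}] = \frac{4 t^{5}}{3} - t^{4} + \frac{t^{3}}{2} + t^{2} + 2 t = G'(t).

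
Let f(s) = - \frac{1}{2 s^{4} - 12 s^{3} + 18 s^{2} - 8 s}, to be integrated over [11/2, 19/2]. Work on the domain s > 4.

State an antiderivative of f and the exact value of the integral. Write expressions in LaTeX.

Antiderivative: F(s) = \frac{\log{\left(s \right)}}{8} - \frac{\log{\left(s - 4 \right)}}{72} - \frac{\log{\left(s - 1 \right)}}{9} - \frac{1}{6 s - 6}; value = - \frac{\log{\left(\frac{17}{2} \right)}}{9} - \frac{5 \log{\left(\frac{11}{2} \right)}}{36} + \frac{\log{\left(\frac{3}{2} \right)}}{72} + \frac{8}{459} + \frac{\log{\left(\frac{9}{2} \right)}}{9} + \frac{\log{\left(\frac{19}{2} \right)}}{8}

Factor the denominator (2 s \left(s - 4\right) \left(s - 1\right)^{2}) and decompose: f = - \frac{1}{9 \left(s - 1\right)} + \frac{1}{6 \left(s - 1\right)^{2}} - \frac{1}{72 \left(s - 4\right)} + \frac{1}{8 s}; each piece integrates to a log, atan, or power term.
F(s) = \frac{\log{\left(s \right)}}{8} - \frac{\log{\left(s - 4 \right)}}{72} - \frac{\log{\left(s - 1 \right)}}{9} - \frac{1}{6 s - 6} is an antiderivative of f.
Check: d/ds[\frac{\log{\left(s \right)}}{8} - \frac{\log{\left(s - 4 \right)}}{72} - \frac{\log{\left(s - 1 \right)}}{9} - \frac{1}{6 s - 6}] = - \frac{1}{2 s^{4} - 12 s^{3} + 18 s^{2} - 8 s} = f(s).
F(19/2) = - \frac{\log{\left(\frac{17}{2} \right)}}{9} - \frac{\log{\left(\frac{11}{2} \right)}}{72} - \frac{1}{51} + \frac{\log{\left(\frac{19}{2} \right)}}{8}; F(11/2) = - \frac{\log{\left(\frac{9}{2} \right)}}{9} - \frac{1}{27} - \frac{\log{\left(\frac{3}{2} \right)}}{72} + \frac{\log{\left(\frac{11}{2} \right)}}{8}.
Integral = F(19/2) - F(11/2) = - \frac{\log{\left(\frac{17}{2} \right)}}{9} - \frac{5 \log{\left(\frac{11}{2} \right)}}{36} + \frac{\log{\left(\frac{3}{2} \right)}}{72} + \frac{8}{459} + \frac{\log{\left(\frac{9}{2} \right)}}{9} + \frac{\log{\left(\frac{19}{2} \right)}}{8}.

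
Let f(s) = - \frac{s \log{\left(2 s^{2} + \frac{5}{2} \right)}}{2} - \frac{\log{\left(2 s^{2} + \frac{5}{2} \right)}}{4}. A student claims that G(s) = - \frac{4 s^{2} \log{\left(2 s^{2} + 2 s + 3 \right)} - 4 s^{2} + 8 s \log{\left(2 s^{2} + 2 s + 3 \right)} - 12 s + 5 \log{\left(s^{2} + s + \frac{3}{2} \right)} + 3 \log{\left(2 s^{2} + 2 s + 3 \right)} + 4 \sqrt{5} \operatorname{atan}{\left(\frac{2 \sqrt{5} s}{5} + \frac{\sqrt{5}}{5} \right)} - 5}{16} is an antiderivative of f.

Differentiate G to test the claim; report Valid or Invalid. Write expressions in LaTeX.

d/ds[G] = - \frac{s \log{\left(2 s^{2} + 2 s + 3 \right)}}{2} - \frac{\log{\left(2 s^{2} + 2 s + 3 \right)}}{2}
d/ds[G] - f(s) = \frac{s \log{\left(2 s^{2} + \frac{5}{2} \right)}}{2} - \frac{s \log{\left(4 s^{2} + 4 s + 6 \right)}}{2} + \frac{s \log{\left(2 \right)}}{2} + \frac{\log{\left(2 s^{2} + \frac{5}{2} \right)}}{4} - \frac{\log{\left(4 s^{2} + 4 s + 6 \right)}}{2} + \frac{\log{\left(2 \right)}}{2} != 0.

Invalid: d/ds[G] - f = \frac{s \log{\left(2 s^{2} + \frac{5}{2} \right)}}{2} - \frac{s \log{\left(4 s^{2} + 4 s + 6 \right)}}{2} + \frac{s \log{\left(2 \right)}}{2} + \frac{\log{\left(2 s^{2} + \frac{5}{2} \right)}}{4} - \frac{\log{\left(4 s^{2} + 4 s + 6 \right)}}{2} + \frac{\log{\left(2 \right)}}{2}, which is not 0.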